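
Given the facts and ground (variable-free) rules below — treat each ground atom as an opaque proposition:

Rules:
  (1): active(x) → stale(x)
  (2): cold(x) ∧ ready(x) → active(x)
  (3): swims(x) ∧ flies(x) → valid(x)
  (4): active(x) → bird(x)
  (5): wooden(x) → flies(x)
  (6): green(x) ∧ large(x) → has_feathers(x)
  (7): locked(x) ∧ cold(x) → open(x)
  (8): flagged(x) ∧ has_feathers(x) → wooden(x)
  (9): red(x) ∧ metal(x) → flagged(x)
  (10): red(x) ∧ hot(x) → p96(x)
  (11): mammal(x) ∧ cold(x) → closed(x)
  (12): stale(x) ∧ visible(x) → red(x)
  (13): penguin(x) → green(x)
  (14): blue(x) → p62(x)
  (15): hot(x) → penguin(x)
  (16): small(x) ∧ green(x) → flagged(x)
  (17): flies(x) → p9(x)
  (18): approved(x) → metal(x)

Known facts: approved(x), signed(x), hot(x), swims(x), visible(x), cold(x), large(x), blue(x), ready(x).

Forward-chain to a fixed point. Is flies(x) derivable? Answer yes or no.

Round 1: (2) [cold(x) ∧ ready(x) → active(x)]; (14) [blue(x) → p62(x)]; (15) [hot(x) → penguin(x)]; (18) [approved(x) → metal(x)]. Adds active(x), p62(x), penguin(x), metal(x).
Round 2: (1) [active(x) → stale(x)]; (4) [active(x) → bird(x)]; (13) [penguin(x) → green(x)]. Adds stale(x), bird(x), green(x).
Round 3: (6) [green(x) ∧ large(x) → has_feathers(x)]; (12) [stale(x) ∧ visible(x) → red(x)]. Adds has_feathers(x), red(x).
Round 4: (9) [red(x) ∧ metal(x) → flagged(x)]; (10) [red(x) ∧ hot(x) → p96(x)]. Adds flagged(x), p96(x).
Round 5: (8) [flagged(x) ∧ has_feathers(x) → wooden(x)]. Adds wooden(x).
Round 6: (5) [wooden(x) → flies(x)]. Adds flies(x).
Round 7: (3) [swims(x) ∧ flies(x) → valid(x)]; (17) [flies(x) → p9(x)]. Adds valid(x), p9(x).
flies(x) appears in round 6, so it is derivable.

yes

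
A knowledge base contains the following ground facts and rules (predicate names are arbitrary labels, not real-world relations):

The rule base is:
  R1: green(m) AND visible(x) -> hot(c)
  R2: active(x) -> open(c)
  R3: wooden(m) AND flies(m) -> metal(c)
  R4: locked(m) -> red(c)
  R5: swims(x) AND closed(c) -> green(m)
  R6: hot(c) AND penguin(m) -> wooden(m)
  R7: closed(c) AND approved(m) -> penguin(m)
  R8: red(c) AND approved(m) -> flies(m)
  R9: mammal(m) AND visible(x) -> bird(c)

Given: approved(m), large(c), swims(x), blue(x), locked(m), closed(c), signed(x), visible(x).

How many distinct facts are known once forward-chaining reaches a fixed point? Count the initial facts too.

15

Round 1: R4 [locked(m) -> red(c)]; R5 [swims(x) AND closed(c) -> green(m)]; R7 [closed(c) AND approved(m) -> penguin(m)]. Adds red(c), green(m), penguin(m).
Round 2: R1 [green(m) AND visible(x) -> hot(c)]; R8 [red(c) AND approved(m) -> flies(m)]. Adds hot(c), flies(m).
Round 3: R6 [hot(c) AND penguin(m) -> wooden(m)]. Adds wooden(m).
Round 4: R3 [wooden(m) AND flies(m) -> metal(c)]. Adds metal(c).
Closure: {approved(m), blue(x), closed(c), flies(m), green(m), hot(c), large(c), locked(m), metal(c), penguin(m), red(c), signed(x), swims(x), visible(x), wooden(m)} — 15 facts.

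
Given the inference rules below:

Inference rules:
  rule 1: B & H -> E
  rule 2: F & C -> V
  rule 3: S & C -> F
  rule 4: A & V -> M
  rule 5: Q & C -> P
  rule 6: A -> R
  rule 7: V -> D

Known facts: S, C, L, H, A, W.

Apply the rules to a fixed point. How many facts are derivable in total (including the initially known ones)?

11

Round 1 fires rule 3, rule 6, giving F, R.
Round 2 fires rule 2, giving V.
Round 3 fires rule 4, rule 7, giving M, D.
Closure: {A, C, D, F, H, L, M, R, S, V, W} — 11 facts.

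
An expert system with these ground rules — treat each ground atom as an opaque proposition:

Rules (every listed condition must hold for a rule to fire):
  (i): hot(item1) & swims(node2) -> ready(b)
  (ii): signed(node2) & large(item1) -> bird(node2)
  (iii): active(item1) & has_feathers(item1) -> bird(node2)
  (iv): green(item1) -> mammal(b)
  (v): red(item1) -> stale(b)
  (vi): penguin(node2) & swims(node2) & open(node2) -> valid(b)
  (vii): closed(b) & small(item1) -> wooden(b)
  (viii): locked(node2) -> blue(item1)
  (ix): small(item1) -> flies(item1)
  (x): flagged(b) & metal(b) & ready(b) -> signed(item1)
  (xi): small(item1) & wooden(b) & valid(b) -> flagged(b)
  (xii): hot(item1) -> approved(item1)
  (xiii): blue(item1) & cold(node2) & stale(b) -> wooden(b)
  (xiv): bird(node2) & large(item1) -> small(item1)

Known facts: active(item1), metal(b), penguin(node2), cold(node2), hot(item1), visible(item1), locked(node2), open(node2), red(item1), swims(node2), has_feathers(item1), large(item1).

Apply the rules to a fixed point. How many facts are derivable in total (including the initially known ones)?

23

Round 1 — (i), (iii), (v), (vi), (viii), (xii), derive ready(b), bird(node2), stale(b), valid(b), blue(item1), approved(item1).
Round 2 — (xiii), (xiv), derive wooden(b), small(item1).
Round 3 — (ix), (xi), derive flies(item1), flagged(b).
Round 4 — (x), derive signed(item1).
Closure: {active(item1), approved(item1), bird(node2), blue(item1), cold(node2), flagged(b), flies(item1), has_feathers(item1), hot(item1), large(item1), locked(node2), metal(b), open(node2), penguin(node2), ready(b), red(item1), signed(item1), small(item1), stale(b), swims(node2), valid(b), visible(item1), wooden(b)} — 23 facts.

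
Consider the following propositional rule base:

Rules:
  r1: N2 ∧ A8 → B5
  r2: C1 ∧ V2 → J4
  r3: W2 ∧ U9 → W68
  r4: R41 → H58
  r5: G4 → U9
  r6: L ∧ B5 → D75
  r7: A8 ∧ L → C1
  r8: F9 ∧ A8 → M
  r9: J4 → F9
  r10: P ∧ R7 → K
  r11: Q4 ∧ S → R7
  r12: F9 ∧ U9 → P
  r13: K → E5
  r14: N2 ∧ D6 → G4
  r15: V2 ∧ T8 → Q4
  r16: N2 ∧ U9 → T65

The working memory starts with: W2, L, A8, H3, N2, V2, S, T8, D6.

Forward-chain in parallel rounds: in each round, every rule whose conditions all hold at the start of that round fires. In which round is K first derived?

5

Round 1 — r1, r7, r14, r15, derive B5, C1, G4, Q4.
Round 2 — r2, r5, r6, r11, derive J4, U9, D75, R7.
Round 3 — r3, r9, r16, derive W68, F9, T65.
Round 4 — r8, r12, derive M, P.
Round 5 — r10, derive K.
K first appears in round 5.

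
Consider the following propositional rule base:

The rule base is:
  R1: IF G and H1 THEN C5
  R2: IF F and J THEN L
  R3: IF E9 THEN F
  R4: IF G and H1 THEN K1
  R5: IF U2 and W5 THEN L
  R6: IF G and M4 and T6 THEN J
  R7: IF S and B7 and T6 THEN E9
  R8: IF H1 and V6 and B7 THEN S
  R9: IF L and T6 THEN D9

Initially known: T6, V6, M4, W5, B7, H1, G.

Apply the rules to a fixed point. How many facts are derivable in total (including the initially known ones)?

15

Round 1 fires R1, R4, R6, R8, giving C5, K1, J, S.
Round 2 fires R7, giving E9.
Round 3 fires R3, giving F.
Round 4 fires R2, giving L.
Round 5 fires R9, giving D9.
Closure: {B7, C5, D9, E9, F, G, H1, J, K1, L, M4, S, T6, V6, W5} — 15 facts.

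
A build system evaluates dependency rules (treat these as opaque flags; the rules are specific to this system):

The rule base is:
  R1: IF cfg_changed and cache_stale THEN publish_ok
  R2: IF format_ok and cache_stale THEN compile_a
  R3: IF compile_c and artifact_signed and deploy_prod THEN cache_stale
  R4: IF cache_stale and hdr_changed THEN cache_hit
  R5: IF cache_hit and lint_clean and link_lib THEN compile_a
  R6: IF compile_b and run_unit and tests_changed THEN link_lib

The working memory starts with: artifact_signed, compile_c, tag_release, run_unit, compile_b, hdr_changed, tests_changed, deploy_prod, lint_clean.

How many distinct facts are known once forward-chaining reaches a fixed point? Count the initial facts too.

13

Round 1 — R3, R6, derive cache_stale, link_lib.
Round 2 — R4, derive cache_hit.
Round 3 — R5, derive compile_a.
Closure: {artifact_signed, cache_hit, cache_stale, compile_a, compile_b, compile_c, deploy_prod, hdr_changed, link_lib, lint_clean, run_unit, tag_release, tests_changed} — 13 facts.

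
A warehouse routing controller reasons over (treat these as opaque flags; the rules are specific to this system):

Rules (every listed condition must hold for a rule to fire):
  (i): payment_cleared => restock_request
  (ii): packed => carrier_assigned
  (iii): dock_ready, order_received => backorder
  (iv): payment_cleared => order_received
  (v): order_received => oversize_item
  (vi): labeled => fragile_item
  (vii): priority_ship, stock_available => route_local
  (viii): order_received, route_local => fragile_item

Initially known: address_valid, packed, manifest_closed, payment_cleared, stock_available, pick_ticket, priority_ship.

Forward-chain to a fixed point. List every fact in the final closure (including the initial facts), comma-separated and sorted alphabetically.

address_valid, carrier_assigned, fragile_item, manifest_closed, order_received, oversize_item, packed, payment_cleared, pick_ticket, priority_ship, restock_request, route_local, stock_available

Round 1 — (i), (ii), (iv), (vii), derive restock_request, carrier_assigned, order_received, route_local.
Round 2 — (v), (viii), derive oversize_item, fragile_item.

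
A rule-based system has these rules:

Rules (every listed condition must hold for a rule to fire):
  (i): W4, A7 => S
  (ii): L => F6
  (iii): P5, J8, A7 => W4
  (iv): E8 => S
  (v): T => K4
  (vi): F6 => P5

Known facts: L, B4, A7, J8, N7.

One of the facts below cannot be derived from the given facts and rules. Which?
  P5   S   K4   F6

K4

Round 1 fires (ii), giving F6.
Round 2 fires (vi), giving P5.
Round 3 fires (iii), giving W4.
Round 4 fires (i), giving S.
Derived: S (round 4), P5 (round 2), F6 (round 1). K4 never appears in any round.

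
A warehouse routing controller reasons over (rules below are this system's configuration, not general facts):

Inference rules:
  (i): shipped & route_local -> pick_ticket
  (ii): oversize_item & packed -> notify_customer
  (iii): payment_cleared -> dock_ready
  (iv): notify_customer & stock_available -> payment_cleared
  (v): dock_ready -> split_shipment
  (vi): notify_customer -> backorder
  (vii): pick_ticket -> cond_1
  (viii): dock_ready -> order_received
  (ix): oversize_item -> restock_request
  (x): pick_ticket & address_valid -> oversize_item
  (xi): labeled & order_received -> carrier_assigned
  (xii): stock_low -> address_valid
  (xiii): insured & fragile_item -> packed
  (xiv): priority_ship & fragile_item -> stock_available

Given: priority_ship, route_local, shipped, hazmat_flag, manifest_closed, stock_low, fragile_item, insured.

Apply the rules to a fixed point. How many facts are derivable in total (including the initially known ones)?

[1] (i) [shipped & route_local -> pick_ticket]; (xii) [stock_low -> address_valid]; (xiii) [insured & fragile_item -> packed]; (xiv) [priority_ship & fragile_item -> stock_available]. ⇒ new: pick_ticket, address_valid, packed, stock_available.
[2] (vii) [pick_ticket -> cond_1]; (x) [pick_ticket & address_valid -> oversize_item]. ⇒ new: cond_1, oversize_item.
[3] (ii) [oversize_item & packed -> notify_customer]; (ix) [oversize_item -> restock_request]. ⇒ new: notify_customer, restock_request.
[4] (iv) [notify_customer & stock_available -> payment_cleared]; (vi) [notify_customer -> backorder]. ⇒ new: payment_cleared, backorder.
[5] (iii) [payment_cleared -> dock_ready]. ⇒ new: dock_ready.
[6] (v) [dock_ready -> split_shipment]; (viii) [dock_ready -> order_received]. ⇒ new: split_shipment, order_received.
Closure: {address_valid, backorder, cond_1, dock_ready, fragile_item, hazmat_flag, insured, manifest_closed, notify_customer, order_received, oversize_item, packed, payment_cleared, pick_ticket, priority_ship, restock_request, route_local, shipped, split_shipment, stock_available, stock_low} — 21 facts.

21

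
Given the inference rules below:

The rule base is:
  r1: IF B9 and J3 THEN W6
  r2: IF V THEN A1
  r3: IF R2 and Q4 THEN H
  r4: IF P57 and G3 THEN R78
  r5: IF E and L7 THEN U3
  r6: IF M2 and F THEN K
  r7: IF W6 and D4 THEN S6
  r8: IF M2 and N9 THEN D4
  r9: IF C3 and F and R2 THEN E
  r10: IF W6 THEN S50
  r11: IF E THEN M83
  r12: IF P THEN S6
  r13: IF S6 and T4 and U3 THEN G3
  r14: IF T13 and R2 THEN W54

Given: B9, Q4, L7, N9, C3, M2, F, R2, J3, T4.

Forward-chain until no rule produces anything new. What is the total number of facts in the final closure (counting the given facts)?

Round 1 — r1, r3, r6, r8, r9, derive W6, H, K, D4, E.
Round 2 — r5, r7, r10, r11, derive U3, S6, S50, M83.
Round 3 — r13, derive G3.
Closure: {B9, C3, D4, E, F, G3, H, J3, K, L7, M2, M83, N9, Q4, R2, S50, S6, T4, U3, W6} — 20 facts.

20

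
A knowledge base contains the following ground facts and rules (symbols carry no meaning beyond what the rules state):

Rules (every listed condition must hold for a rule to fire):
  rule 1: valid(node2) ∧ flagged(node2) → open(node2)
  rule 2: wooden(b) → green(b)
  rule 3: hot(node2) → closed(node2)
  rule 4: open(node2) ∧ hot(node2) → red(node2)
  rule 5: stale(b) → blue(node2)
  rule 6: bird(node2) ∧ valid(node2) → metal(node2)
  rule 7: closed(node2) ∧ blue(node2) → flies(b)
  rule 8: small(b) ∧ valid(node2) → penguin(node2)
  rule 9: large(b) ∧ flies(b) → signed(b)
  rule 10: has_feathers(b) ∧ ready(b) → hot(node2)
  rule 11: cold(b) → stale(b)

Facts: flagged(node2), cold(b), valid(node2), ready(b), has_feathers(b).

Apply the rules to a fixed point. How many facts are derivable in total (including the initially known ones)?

12

Round 1: rule 1 [valid(node2) ∧ flagged(node2) → open(node2)]; rule 10 [has_feathers(b) ∧ ready(b) → hot(node2)]; rule 11 [cold(b) → stale(b)]. Adds open(node2), hot(node2), stale(b).
Round 2: rule 3 [hot(node2) → closed(node2)]; rule 4 [open(node2) ∧ hot(node2) → red(node2)]; rule 5 [stale(b) → blue(node2)]. Adds closed(node2), red(node2), blue(node2).
Round 3: rule 7 [closed(node2) ∧ blue(node2) → flies(b)]. Adds flies(b).
Closure: {blue(node2), closed(node2), cold(b), flagged(node2), flies(b), has_feathers(b), hot(node2), open(node2), ready(b), red(node2), stale(b), valid(node2)} — 12 facts.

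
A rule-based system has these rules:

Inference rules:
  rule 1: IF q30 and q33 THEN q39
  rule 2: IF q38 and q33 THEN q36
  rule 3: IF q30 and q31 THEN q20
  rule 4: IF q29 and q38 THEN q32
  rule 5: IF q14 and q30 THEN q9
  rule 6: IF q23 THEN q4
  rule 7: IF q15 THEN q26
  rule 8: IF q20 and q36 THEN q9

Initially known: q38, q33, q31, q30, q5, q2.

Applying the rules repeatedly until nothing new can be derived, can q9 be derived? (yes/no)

yes

Round 1: rule 1 [IF q30 and q33 THEN q39]; rule 2 [IF q38 and q33 THEN q36]; rule 3 [IF q30 and q31 THEN q20]. Adds q39, q36, q20.
Round 2: rule 8 [IF q20 and q36 THEN q9]. Adds q9.
q9 appears in round 2, so it is derivable.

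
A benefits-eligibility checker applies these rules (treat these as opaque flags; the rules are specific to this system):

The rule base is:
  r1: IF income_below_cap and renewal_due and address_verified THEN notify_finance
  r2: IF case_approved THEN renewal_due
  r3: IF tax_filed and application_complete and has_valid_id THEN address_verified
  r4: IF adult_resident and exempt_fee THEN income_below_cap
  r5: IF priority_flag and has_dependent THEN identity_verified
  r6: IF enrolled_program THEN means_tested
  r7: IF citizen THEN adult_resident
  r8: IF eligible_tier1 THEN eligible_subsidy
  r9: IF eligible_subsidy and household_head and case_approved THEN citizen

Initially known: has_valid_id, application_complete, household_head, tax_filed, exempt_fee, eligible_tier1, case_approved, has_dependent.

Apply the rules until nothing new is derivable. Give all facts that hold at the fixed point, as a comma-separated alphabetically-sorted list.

address_verified, adult_resident, application_complete, case_approved, citizen, eligible_subsidy, eligible_tier1, exempt_fee, has_dependent, has_valid_id, household_head, income_below_cap, notify_finance, renewal_due, tax_filed

Round 1 — r2, r3, r8, derive renewal_due, address_verified, eligible_subsidy.
Round 2 — r9, derive citizen.
Round 3 — r7, derive adult_resident.
Round 4 — r4, derive income_below_cap.
Round 5 — r1, derive notify_finance.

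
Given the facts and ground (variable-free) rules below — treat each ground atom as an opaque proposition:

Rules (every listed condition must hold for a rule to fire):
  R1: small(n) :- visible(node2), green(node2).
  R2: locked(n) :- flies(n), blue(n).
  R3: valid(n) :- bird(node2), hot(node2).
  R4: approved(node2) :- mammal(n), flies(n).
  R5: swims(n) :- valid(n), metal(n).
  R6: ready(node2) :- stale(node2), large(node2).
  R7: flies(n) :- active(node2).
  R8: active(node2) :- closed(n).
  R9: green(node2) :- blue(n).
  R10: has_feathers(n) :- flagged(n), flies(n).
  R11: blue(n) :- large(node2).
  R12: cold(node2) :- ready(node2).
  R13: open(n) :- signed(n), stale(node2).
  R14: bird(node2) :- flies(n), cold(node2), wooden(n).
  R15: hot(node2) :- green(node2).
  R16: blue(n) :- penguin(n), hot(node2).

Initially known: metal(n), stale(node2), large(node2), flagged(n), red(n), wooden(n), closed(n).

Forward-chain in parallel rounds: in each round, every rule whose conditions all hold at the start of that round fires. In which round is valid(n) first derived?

4

Round 1 — R6, R8, R11, derive ready(node2), active(node2), blue(n).
Round 2 — R7, R9, R12, derive flies(n), green(node2), cold(node2).
Round 3 — R2, R10, R14, R15, derive locked(n), has_feathers(n), bird(node2), hot(node2).
Round 4 — R3, derive valid(n).
valid(n) first appears in round 4.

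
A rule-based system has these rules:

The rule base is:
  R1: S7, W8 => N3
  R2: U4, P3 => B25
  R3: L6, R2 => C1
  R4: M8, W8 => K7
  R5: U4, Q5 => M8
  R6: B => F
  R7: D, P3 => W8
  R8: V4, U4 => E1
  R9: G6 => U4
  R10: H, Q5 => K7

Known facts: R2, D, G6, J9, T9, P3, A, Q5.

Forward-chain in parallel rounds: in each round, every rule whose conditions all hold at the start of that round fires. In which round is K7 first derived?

3

Round 1: R7 [D, P3 => W8]; R9 [G6 => U4]. New: W8, U4.
Round 2: R2 [U4, P3 => B25]; R5 [U4, Q5 => M8]. New: B25, M8.
Round 3: R4 [M8, W8 => K7]. New: K7.
K7 first appears in round 3.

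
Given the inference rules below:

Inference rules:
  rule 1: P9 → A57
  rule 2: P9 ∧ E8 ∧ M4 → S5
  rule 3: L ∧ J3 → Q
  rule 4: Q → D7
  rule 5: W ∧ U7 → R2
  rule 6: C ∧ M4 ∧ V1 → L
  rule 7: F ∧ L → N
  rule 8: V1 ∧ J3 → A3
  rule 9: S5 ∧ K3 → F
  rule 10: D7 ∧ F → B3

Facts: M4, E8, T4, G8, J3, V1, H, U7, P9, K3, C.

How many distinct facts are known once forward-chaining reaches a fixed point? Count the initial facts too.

Round 1: rule 1 [P9 → A57]; rule 2 [P9 ∧ E8 ∧ M4 → S5]; rule 6 [C ∧ M4 ∧ V1 → L]; rule 8 [V1 ∧ J3 → A3]. New: A57, S5, L, A3.
Round 2: rule 3 [L ∧ J3 → Q]; rule 9 [S5 ∧ K3 → F]. New: Q, F.
Round 3: rule 4 [Q → D7]; rule 7 [F ∧ L → N]. New: D7, N.
Round 4: rule 10 [D7 ∧ F → B3]. New: B3.
Closure: {A3, A57, B3, C, D7, E8, F, G8, H, J3, K3, L, M4, N, P9, Q, S5, T4, U7, V1} — 20 facts.

20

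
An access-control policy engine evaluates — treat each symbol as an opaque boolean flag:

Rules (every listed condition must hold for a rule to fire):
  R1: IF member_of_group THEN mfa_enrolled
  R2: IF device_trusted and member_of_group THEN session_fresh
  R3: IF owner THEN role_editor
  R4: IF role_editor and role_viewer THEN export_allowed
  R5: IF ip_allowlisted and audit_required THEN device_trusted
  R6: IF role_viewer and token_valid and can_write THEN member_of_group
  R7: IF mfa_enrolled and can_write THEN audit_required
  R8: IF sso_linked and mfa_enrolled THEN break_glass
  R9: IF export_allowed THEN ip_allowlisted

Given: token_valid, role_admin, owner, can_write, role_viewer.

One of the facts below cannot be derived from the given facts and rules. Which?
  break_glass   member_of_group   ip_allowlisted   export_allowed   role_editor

break_glass

Round 1: R3 [IF owner THEN role_editor]; R6 [IF role_viewer and token_valid and can_write THEN member_of_group]. Adds role_editor, member_of_group.
Round 2: R1 [IF member_of_group THEN mfa_enrolled]; R4 [IF role_editor and role_viewer THEN export_allowed]. Adds mfa_enrolled, export_allowed.
Round 3: R7 [IF mfa_enrolled and can_write THEN audit_required]; R9 [IF export_allowed THEN ip_allowlisted]. Adds audit_required, ip_allowlisted.
Round 4: R5 [IF ip_allowlisted and audit_required THEN device_trusted]. Adds device_trusted.
Round 5: R2 [IF device_trusted and member_of_group THEN session_fresh]. Adds session_fresh.
Derived: member_of_group (round 1), ip_allowlisted (round 3), export_allowed (round 2), role_editor (round 1). break_glass never appears in any round.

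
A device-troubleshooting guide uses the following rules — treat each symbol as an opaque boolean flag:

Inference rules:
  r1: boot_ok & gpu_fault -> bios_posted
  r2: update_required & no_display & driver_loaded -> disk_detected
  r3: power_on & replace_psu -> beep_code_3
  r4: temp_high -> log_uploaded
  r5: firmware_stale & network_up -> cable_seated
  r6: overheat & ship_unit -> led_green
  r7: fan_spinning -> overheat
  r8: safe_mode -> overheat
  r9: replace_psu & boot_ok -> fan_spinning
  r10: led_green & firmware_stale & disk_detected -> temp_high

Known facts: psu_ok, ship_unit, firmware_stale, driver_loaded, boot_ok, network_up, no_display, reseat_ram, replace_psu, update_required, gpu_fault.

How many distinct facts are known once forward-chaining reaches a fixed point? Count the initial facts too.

Round 1 — r1, r2, r5, r9, derive bios_posted, disk_detected, cable_seated, fan_spinning.
Round 2 — r7, derive overheat.
Round 3 — r6, derive led_green.
Round 4 — r10, derive temp_high.
Round 5 — r4, derive log_uploaded.
Closure: {bios_posted, boot_ok, cable_seated, disk_detected, driver_loaded, fan_spinning, firmware_stale, gpu_fault, led_green, log_uploaded, network_up, no_display, overheat, psu_ok, replace_psu, reseat_ram, ship_unit, temp_high, update_required} — 19 facts.

19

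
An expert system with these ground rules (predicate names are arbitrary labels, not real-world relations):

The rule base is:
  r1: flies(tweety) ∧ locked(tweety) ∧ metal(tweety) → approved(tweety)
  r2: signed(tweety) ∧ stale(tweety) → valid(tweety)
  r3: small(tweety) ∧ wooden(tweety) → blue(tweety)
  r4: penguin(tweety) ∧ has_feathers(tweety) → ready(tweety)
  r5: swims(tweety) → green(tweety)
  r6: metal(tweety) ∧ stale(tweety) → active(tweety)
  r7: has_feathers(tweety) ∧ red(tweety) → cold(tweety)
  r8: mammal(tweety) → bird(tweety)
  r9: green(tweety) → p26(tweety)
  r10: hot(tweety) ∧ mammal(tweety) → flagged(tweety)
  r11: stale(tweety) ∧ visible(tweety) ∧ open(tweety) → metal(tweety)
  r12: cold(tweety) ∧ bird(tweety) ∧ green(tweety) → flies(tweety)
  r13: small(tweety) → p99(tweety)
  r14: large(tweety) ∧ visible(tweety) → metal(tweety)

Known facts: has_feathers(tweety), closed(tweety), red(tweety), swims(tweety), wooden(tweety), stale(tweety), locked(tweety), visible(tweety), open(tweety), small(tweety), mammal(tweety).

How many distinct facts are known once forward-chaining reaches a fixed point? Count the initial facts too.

21

[1] r3 [small(tweety) ∧ wooden(tweety) → blue(tweety)]; r5 [swims(tweety) → green(tweety)]; r7 [has_feathers(tweety) ∧ red(tweety) → cold(tweety)]; r8 [mammal(tweety) → bird(tweety)]; r11 [stale(tweety) ∧ visible(tweety) ∧ open(tweety) → metal(tweety)]; r13 [small(tweety) → p99(tweety)]. ⇒ new: blue(tweety), green(tweety), cold(tweety), bird(tweety), metal(tweety), p99(tweety).
[2] r6 [metal(tweety) ∧ stale(tweety) → active(tweety)]; r9 [green(tweety) → p26(tweety)]; r12 [cold(tweety) ∧ bird(tweety) ∧ green(tweety) → flies(tweety)]. ⇒ new: active(tweety), p26(tweety), flies(tweety).
[3] r1 [flies(tweety) ∧ locked(tweety) ∧ metal(tweety) → approved(tweety)]. ⇒ new: approved(tweety).
Closure: {active(tweety), approved(tweety), bird(tweety), blue(tweety), closed(tweety), cold(tweety), flies(tweety), green(tweety), has_feathers(tweety), locked(tweety), mammal(tweety), metal(tweety), open(tweety), p26(tweety), p99(tweety), red(tweety), small(tweety), stale(tweety), swims(tweety), visible(tweety), wooden(tweety)} — 21 facts.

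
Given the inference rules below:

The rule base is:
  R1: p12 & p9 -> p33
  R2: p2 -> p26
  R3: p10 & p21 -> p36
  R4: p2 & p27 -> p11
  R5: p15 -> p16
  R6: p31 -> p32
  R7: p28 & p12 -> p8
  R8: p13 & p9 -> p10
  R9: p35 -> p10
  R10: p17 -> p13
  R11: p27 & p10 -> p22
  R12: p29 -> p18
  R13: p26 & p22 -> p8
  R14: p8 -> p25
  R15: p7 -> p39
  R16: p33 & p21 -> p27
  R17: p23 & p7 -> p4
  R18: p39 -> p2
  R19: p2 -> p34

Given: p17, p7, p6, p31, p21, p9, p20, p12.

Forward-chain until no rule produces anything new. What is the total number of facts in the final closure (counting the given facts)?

22

Round 1 fires R1, R6, R10, R15, giving p33, p32, p13, p39.
Round 2 fires R8, R16, R18, giving p10, p27, p2.
Round 3 fires R2, R3, R4, R11, R19, giving p26, p36, p11, p22, p34.
Round 4 fires R13, giving p8.
Round 5 fires R14, giving p25.
Closure: {p10, p11, p12, p13, p17, p2, p20, p21, p22, p25, p26, p27, p31, p32, p33, p34, p36, p39, p6, p7, p8, p9} — 22 facts.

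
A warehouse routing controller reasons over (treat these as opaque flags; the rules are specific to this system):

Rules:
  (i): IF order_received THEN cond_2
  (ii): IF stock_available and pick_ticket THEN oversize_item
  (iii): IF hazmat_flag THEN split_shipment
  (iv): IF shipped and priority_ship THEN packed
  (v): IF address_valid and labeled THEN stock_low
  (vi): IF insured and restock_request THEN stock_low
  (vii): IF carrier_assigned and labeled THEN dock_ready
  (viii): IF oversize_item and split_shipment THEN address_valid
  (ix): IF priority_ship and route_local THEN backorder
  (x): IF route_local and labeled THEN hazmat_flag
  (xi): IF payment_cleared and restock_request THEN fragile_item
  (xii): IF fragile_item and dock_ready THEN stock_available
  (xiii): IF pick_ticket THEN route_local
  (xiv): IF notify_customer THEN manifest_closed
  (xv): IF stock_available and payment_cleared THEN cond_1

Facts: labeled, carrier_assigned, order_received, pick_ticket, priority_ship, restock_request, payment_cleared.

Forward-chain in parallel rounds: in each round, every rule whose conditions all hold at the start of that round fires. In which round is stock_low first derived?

5

Round 1: (i) [IF order_received THEN cond_2]; (vii) [IF carrier_assigned and labeled THEN dock_ready]; (xi) [IF payment_cleared and restock_request THEN fragile_item]; (xiii) [IF pick_ticket THEN route_local]. Adds cond_2, dock_ready, fragile_item, route_local.
Round 2: (ix) [IF priority_ship and route_local THEN backorder]; (x) [IF route_local and labeled THEN hazmat_flag]; (xii) [IF fragile_item and dock_ready THEN stock_available]. Adds backorder, hazmat_flag, stock_available.
Round 3: (ii) [IF stock_available and pick_ticket THEN oversize_item]; (iii) [IF hazmat_flag THEN split_shipment]; (xv) [IF stock_available and payment_cleared THEN cond_1]. Adds oversize_item, split_shipment, cond_1.
Round 4: (viii) [IF oversize_item and split_shipment THEN address_valid]. Adds address_valid.
Round 5: (v) [IF address_valid and labeled THEN stock_low]. Adds stock_low.
stock_low first appears in round 5.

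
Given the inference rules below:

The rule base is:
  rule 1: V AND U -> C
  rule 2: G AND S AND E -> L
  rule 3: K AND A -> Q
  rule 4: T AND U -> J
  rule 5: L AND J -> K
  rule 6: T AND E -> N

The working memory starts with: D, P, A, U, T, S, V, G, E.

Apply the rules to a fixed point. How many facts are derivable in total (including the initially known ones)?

[1] rule 1 [V AND U -> C]; rule 2 [G AND S AND E -> L]; rule 4 [T AND U -> J]; rule 6 [T AND E -> N]. ⇒ new: C, L, J, N.
[2] rule 5 [L AND J -> K]. ⇒ new: K.
[3] rule 3 [K AND A -> Q]. ⇒ new: Q.
Closure: {A, C, D, E, G, J, K, L, N, P, Q, S, T, U, V} — 15 facts.

15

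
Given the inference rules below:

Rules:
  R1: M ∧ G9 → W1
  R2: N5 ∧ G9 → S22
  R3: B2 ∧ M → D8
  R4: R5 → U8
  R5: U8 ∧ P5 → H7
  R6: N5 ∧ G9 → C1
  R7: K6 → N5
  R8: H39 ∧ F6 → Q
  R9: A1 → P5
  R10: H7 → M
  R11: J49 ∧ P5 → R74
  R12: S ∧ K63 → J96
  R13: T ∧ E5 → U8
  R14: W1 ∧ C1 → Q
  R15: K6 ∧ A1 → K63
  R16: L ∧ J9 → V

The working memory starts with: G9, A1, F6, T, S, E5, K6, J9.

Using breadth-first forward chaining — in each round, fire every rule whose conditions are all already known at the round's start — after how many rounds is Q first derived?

Round 1 fires R7, R9, R13, R15, giving N5, P5, U8, K63.
Round 2 fires R2, R5, R6, R12, giving S22, H7, C1, J96.
Round 3 fires R10, giving M.
Round 4 fires R1, giving W1.
Round 5 fires R14, giving Q.
Q first appears in round 5.

5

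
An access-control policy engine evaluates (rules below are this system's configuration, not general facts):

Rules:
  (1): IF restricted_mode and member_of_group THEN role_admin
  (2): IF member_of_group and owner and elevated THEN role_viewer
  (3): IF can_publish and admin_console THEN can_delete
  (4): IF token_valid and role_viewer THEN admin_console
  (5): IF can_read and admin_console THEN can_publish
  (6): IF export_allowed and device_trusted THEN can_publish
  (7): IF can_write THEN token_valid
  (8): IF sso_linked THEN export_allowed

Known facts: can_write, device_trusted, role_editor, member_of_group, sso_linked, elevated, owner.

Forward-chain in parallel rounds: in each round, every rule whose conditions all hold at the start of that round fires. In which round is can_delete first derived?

[1] (2) [IF member_of_group and owner and elevated THEN role_viewer]; (7) [IF can_write THEN token_valid]; (8) [IF sso_linked THEN export_allowed]. ⇒ new: role_viewer, token_valid, export_allowed.
[2] (4) [IF token_valid and role_viewer THEN admin_console]; (6) [IF export_allowed and device_trusted THEN can_publish]. ⇒ new: admin_console, can_publish.
[3] (3) [IF can_publish and admin_console THEN can_delete]. ⇒ new: can_delete.
can_delete first appears in round 3.

3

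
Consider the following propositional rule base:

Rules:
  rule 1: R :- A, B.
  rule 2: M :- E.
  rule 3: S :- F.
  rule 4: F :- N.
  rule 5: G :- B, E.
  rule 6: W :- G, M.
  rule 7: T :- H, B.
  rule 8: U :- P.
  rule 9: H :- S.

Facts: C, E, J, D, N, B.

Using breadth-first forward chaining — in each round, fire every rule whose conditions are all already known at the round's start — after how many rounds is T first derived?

4

Round 1 fires rule 2, rule 4, rule 5, giving M, F, G.
Round 2 fires rule 3, rule 6, giving S, W.
Round 3 fires rule 9, giving H.
Round 4 fires rule 7, giving T.
T first appears in round 4.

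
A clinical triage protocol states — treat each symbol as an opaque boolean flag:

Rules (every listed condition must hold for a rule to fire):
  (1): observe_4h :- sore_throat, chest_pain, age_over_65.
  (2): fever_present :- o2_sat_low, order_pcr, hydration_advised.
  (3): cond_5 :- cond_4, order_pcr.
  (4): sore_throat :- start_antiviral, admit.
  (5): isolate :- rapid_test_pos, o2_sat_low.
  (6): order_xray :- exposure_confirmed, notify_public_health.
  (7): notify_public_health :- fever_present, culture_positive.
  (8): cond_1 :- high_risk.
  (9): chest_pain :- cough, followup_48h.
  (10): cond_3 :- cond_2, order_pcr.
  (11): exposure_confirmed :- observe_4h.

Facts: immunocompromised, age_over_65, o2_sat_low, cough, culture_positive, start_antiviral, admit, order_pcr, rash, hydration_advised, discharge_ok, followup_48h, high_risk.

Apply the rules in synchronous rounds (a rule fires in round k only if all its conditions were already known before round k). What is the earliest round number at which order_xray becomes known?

Round 1 fires (2), (4), (8), (9), giving fever_present, sore_throat, cond_1, chest_pain.
Round 2 fires (1), (7), giving observe_4h, notify_public_health.
Round 3 fires (11), giving exposure_confirmed.
Round 4 fires (6), giving order_xray.
order_xray first appears in round 4.

4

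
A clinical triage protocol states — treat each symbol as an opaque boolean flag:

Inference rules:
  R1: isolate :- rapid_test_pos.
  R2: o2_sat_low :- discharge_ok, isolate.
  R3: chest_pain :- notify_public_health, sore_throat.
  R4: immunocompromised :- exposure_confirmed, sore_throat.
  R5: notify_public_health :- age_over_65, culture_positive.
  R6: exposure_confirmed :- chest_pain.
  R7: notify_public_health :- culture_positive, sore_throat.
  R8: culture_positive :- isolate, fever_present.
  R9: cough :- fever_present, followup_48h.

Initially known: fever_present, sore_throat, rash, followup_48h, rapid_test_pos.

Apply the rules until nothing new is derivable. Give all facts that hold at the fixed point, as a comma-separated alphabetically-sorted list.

chest_pain, cough, culture_positive, exposure_confirmed, fever_present, followup_48h, immunocompromised, isolate, notify_public_health, rapid_test_pos, rash, sore_throat

Round 1 fires R1, R9, giving isolate, cough.
Round 2 fires R8, giving culture_positive.
Round 3 fires R7, giving notify_public_health.
Round 4 fires R3, giving chest_pain.
Round 5 fires R6, giving exposure_confirmed.
Round 6 fires R4, giving immunocompromised.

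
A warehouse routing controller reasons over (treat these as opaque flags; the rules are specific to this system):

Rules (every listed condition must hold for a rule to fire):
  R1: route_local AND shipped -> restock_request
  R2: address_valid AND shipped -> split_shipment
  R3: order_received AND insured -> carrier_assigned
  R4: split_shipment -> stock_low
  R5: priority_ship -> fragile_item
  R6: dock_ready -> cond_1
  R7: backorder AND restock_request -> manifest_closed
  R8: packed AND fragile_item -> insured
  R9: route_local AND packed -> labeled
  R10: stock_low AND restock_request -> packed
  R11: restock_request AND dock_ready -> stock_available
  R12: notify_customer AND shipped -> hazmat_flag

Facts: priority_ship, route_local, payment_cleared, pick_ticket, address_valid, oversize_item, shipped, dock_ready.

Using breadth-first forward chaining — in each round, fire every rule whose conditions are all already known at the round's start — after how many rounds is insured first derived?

Round 1 fires R1, R2, R5, R6, giving restock_request, split_shipment, fragile_item, cond_1.
Round 2 fires R4, R11, giving stock_low, stock_available.
Round 3 fires R10, giving packed.
Round 4 fires R8, R9, giving insured, labeled.
insured first appears in round 4.

4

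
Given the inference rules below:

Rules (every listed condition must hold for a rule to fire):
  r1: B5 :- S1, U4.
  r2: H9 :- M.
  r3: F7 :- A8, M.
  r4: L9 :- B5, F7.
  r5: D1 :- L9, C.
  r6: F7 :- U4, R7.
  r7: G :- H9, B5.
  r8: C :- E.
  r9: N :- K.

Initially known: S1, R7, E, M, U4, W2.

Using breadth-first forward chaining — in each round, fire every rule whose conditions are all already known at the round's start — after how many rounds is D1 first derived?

Round 1: r1 [B5 :- S1, U4.]; r2 [H9 :- M.]; r6 [F7 :- U4, R7.]; r8 [C :- E.]. Adds B5, H9, F7, C.
Round 2: r4 [L9 :- B5, F7.]; r7 [G :- H9, B5.]. Adds L9, G.
Round 3: r5 [D1 :- L9, C.]. Adds D1.
D1 first appears in round 3.

3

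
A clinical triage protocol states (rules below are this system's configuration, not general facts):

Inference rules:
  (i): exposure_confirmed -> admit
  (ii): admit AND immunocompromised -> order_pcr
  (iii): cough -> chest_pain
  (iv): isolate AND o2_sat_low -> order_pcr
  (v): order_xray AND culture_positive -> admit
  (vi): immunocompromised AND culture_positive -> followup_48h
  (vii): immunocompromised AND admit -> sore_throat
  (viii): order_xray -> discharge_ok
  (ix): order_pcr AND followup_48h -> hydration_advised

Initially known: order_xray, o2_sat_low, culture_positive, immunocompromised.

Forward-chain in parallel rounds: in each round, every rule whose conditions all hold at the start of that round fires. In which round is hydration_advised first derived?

3

Round 1: (v) [order_xray AND culture_positive -> admit]; (vi) [immunocompromised AND culture_positive -> followup_48h]; (viii) [order_xray -> discharge_ok]. New: admit, followup_48h, discharge_ok.
Round 2: (ii) [admit AND immunocompromised -> order_pcr]; (vii) [immunocompromised AND admit -> sore_throat]. New: order_pcr, sore_throat.
Round 3: (ix) [order_pcr AND followup_48h -> hydration_advised]. New: hydration_advised.
hydration_advised first appears in round 3.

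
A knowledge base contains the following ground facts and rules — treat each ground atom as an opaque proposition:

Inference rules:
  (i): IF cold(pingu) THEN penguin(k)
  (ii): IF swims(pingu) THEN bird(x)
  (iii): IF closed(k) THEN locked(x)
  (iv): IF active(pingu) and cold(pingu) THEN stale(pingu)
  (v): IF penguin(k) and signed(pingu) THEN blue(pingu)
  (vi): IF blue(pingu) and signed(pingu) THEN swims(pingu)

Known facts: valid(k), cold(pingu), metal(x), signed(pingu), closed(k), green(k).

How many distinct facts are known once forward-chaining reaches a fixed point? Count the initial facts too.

Round 1 — (i), (iii), derive penguin(k), locked(x).
Round 2 — (v), derive blue(pingu).
Round 3 — (vi), derive swims(pingu).
Round 4 — (ii), derive bird(x).
Closure: {bird(x), blue(pingu), closed(k), cold(pingu), green(k), locked(x), metal(x), penguin(k), signed(pingu), swims(pingu), valid(k)} — 11 facts.

11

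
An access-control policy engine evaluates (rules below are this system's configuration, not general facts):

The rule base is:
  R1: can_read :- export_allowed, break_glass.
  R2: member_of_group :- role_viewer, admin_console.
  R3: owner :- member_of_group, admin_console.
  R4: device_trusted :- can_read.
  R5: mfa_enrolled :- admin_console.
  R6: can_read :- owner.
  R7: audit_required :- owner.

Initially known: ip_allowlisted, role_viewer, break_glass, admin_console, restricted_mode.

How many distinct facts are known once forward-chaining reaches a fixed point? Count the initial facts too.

Round 1: R2 [member_of_group :- role_viewer, admin_console.]; R5 [mfa_enrolled :- admin_console.]. Adds member_of_group, mfa_enrolled.
Round 2: R3 [owner :- member_of_group, admin_console.]. Adds owner.
Round 3: R6 [can_read :- owner.]; R7 [audit_required :- owner.]. Adds can_read, audit_required.
Round 4: R4 [device_trusted :- can_read.]. Adds device_trusted.
Closure: {admin_console, audit_required, break_glass, can_read, device_trusted, ip_allowlisted, member_of_group, mfa_enrolled, owner, restricted_mode, role_viewer} — 11 facts.

11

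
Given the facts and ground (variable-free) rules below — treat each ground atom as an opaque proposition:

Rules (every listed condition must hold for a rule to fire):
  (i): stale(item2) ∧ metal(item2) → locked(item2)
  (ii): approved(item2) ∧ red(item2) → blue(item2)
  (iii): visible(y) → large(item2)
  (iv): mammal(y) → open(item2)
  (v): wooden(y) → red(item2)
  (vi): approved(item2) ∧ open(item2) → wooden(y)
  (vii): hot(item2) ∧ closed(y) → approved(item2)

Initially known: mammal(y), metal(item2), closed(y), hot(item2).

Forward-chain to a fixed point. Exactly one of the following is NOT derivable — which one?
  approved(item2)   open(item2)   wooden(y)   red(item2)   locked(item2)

Round 1 — (iv), (vii), derive open(item2), approved(item2).
Round 2 — (vi), derive wooden(y).
Round 3 — (v), derive red(item2).
Round 4 — (ii), derive blue(item2).
Derived: approved(item2) (round 1), red(item2) (round 3), open(item2) (round 1), wooden(y) (round 2). locked(item2) never appears in any round.

locked(item2)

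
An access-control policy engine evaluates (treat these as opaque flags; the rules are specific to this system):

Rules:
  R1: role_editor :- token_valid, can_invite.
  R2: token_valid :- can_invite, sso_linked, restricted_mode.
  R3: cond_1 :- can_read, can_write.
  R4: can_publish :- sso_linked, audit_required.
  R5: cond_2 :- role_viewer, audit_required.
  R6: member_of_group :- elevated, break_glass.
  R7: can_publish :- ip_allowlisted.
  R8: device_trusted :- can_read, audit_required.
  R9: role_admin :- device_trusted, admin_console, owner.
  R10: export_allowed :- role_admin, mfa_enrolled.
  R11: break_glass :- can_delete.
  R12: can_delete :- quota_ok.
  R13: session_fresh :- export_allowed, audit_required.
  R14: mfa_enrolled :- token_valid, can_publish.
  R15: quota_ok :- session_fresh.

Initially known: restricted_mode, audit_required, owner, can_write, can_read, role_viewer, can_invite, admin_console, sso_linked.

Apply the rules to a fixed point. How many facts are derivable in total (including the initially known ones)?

Round 1: R2 [token_valid :- can_invite, sso_linked, restricted_mode.]; R3 [cond_1 :- can_read, can_write.]; R4 [can_publish :- sso_linked, audit_required.]; R5 [cond_2 :- role_viewer, audit_required.]; R8 [device_trusted :- can_read, audit_required.]. Adds token_valid, cond_1, can_publish, cond_2, device_trusted.
Round 2: R1 [role_editor :- token_valid, can_invite.]; R9 [role_admin :- device_trusted, admin_console, owner.]; R14 [mfa_enrolled :- token_valid, can_publish.]. Adds role_editor, role_admin, mfa_enrolled.
Round 3: R10 [export_allowed :- role_admin, mfa_enrolled.]. Adds export_allowed.
Round 4: R13 [session_fresh :- export_allowed, audit_required.]. Adds session_fresh.
Round 5: R15 [quota_ok :- session_fresh.]. Adds quota_ok.
Round 6: R12 [can_delete :- quota_ok.]. Adds can_delete.
Round 7: R11 [break_glass :- can_delete.]. Adds break_glass.
Closure: {admin_console, audit_required, break_glass, can_delete, can_invite, can_publish, can_read, can_write, cond_1, cond_2, device_trusted, export_allowed, mfa_enrolled, owner, quota_ok, restricted_mode, role_admin, role_editor, role_viewer, session_fresh, sso_linked, token_valid} — 22 facts.

22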